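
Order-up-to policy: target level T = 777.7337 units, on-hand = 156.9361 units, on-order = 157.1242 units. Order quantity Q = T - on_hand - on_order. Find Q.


Inventory position = OH + OO = 156.9361 + 157.1242 = 314.0603
Q = 777.7337 - 314.0603 = 463.6734

463.6734 units


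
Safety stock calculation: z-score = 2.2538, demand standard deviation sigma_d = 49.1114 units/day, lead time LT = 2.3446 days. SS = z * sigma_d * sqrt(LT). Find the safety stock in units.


sqrt(LT) = sqrt(2.3446) = 1.5312
SS = 2.2538 * 49.1114 * 1.5312 = 169.4853

169.4853 units


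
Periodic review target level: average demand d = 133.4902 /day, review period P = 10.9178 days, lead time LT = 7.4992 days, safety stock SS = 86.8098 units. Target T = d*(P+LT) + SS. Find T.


P + LT = 18.4170
d*(P+LT) = 133.4902 * 18.4170 = 2458.4890
T = 2458.4890 + 86.8098 = 2545.2988

2545.2988 units


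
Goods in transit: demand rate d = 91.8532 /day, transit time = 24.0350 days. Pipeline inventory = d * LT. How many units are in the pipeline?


Pipeline = 91.8532 * 24.0350 = 2207.6917

2207.6917 units


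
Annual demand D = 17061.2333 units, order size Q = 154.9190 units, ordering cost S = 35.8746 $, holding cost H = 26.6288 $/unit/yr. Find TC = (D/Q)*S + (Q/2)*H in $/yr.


Ordering cost = D*S/Q = 3950.8706
Holding cost = Q*H/2 = 2062.6535
TC = 3950.8706 + 2062.6535 = 6013.5241

6013.5241 $/yr


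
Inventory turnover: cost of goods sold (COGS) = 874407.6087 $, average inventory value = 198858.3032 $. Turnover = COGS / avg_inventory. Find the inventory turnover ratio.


Turnover = 874407.6087 / 198858.3032 = 4.3971

4.3971


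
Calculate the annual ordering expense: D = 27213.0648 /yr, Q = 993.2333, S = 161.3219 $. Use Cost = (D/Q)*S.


Number of orders = D/Q = 27.3985
Cost = 27.3985 * 161.3219 = 4419.9719

4419.9719 $/yr


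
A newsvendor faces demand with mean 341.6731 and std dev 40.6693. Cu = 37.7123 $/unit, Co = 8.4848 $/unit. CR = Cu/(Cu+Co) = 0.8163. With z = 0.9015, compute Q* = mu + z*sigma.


CR = Cu/(Cu+Co) = 37.7123/(37.7123+8.4848) = 0.8163
z = 0.9015
Q* = 341.6731 + 0.9015 * 40.6693 = 378.3365

378.3365 units


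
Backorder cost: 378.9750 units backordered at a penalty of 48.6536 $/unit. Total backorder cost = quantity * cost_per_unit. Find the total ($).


Total = 378.9750 * 48.6536 = 18438.4981

18438.4981 $


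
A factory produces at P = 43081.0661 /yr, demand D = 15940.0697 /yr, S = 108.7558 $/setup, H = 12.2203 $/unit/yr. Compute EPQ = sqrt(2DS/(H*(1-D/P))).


1 - D/P = 1 - 0.3700 = 0.6300
H*(1-D/P) = 7.6988
2DS = 3467150.0646
EPQ = sqrt(450351.3055) = 671.0822

671.0822 units


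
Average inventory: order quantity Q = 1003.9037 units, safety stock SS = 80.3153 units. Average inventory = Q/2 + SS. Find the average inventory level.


Q/2 = 501.9518
Avg = 501.9518 + 80.3153 = 582.2672

582.2672 units


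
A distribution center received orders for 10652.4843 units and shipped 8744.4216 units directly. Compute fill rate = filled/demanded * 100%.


FR = 8744.4216 / 10652.4843 * 100 = 82.0881

82.0881%


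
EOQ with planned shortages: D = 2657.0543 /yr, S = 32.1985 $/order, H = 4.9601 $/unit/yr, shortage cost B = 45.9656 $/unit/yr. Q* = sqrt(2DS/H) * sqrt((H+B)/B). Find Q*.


sqrt(2DS/H) = 185.7325
sqrt((H+B)/B) = 1.0526
Q* = 185.7325 * 1.0526 = 195.4969

195.4969 units


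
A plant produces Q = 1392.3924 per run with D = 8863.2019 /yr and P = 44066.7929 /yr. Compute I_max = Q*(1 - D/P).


D/P = 0.2011
1 - D/P = 0.7989
I_max = 1392.3924 * 0.7989 = 1112.3390

1112.3390 units


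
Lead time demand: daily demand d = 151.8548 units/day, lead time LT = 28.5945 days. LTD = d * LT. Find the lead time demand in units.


LTD = 151.8548 * 28.5945 = 4342.2121

4342.2121 units


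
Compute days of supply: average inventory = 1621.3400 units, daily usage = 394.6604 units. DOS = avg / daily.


DOS = 1621.3400 / 394.6604 = 4.1082

4.1082 days


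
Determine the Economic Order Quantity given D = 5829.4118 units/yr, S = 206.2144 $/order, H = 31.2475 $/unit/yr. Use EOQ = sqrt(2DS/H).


2*D*S = 2 * 5829.4118 * 206.2144 = 2404217.3134
2*D*S/H = 76941.1093
EOQ = sqrt(76941.1093) = 277.3826

277.3826 units


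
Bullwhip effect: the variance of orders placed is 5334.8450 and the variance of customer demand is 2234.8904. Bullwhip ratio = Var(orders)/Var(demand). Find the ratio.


BW = 5334.8450 / 2234.8904 = 2.3871

2.3871


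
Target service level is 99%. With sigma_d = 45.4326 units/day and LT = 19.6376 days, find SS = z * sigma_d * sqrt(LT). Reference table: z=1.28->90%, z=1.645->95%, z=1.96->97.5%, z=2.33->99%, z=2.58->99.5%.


From the table, SL = 99% corresponds to z = 2.33
sqrt(LT) = sqrt(19.6376) = 4.4314
SS = 2.33 * 45.4326 * 4.4314 = 469.1025

469.1025 units


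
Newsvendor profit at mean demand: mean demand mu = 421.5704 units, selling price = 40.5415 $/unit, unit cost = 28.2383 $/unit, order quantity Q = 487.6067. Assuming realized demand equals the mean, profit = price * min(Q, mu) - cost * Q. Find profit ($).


Sales at mu = min(487.6067, 421.5704) = 421.5704
Revenue = 40.5415 * 421.5704 = 17091.0964
Total cost = 28.2383 * 487.6067 = 13769.1843
Profit = 17091.0964 - 13769.1843 = 3321.9121

3321.9121 $


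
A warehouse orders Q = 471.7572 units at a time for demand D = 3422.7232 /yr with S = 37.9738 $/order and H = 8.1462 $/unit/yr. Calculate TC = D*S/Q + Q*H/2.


Ordering cost = D*S/Q = 275.5100
Holding cost = Q*H/2 = 1921.5143
TC = 275.5100 + 1921.5143 = 2197.0242

2197.0242 $/yr


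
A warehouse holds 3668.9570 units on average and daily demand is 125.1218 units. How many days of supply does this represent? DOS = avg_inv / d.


DOS = 3668.9570 / 125.1218 = 29.3231

29.3231 days


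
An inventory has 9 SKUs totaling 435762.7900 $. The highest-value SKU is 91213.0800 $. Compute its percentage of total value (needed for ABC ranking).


Top item = 91213.0800
Total = 435762.7900
Percentage = 91213.0800 / 435762.7900 * 100 = 20.9318

20.9318%


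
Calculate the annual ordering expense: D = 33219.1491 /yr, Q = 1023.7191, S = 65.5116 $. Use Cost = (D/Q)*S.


Number of orders = D/Q = 32.4495
Cost = 32.4495 * 65.5116 = 2125.8171

2125.8171 $/yr


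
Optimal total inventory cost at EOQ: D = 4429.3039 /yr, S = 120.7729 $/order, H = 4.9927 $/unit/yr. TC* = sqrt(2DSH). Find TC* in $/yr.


2*D*S*H = 5341588.6476
TC* = sqrt(5341588.6476) = 2311.1877

2311.1877 $/yr


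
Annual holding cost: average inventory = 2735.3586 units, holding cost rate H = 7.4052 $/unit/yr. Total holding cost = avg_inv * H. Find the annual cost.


Cost = 2735.3586 * 7.4052 = 20255.8775

20255.8775 $/yr


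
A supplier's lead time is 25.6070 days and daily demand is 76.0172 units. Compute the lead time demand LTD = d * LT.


LTD = 76.0172 * 25.6070 = 1946.5724

1946.5724 units


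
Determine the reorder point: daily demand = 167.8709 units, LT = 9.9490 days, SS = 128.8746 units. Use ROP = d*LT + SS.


d*LT = 167.8709 * 9.9490 = 1670.1476
ROP = 1670.1476 + 128.8746 = 1799.0222

1799.0222 units


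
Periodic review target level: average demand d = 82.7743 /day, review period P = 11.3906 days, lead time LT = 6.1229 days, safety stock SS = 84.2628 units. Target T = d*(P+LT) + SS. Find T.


P + LT = 17.5135
d*(P+LT) = 82.7743 * 17.5135 = 1449.6677
T = 1449.6677 + 84.2628 = 1533.9305

1533.9305 units


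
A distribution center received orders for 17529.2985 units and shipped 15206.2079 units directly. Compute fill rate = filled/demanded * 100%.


FR = 15206.2079 / 17529.2985 * 100 = 86.7474

86.7474%


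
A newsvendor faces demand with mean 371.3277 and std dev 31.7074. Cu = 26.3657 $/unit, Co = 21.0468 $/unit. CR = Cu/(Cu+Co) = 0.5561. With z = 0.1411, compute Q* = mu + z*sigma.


CR = Cu/(Cu+Co) = 26.3657/(26.3657+21.0468) = 0.5561
z = 0.1411
Q* = 371.3277 + 0.1411 * 31.7074 = 375.8016

375.8016 units


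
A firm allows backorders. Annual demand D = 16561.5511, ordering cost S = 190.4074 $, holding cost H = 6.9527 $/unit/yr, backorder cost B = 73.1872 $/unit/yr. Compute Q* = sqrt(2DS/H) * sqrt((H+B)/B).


sqrt(2DS/H) = 952.4247
sqrt((H+B)/B) = 1.0464
Q* = 952.4247 * 1.0464 = 996.6381

996.6381 units


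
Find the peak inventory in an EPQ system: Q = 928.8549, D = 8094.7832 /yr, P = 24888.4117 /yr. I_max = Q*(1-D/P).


D/P = 0.3252
1 - D/P = 0.6748
I_max = 928.8549 * 0.6748 = 626.7513

626.7513 units


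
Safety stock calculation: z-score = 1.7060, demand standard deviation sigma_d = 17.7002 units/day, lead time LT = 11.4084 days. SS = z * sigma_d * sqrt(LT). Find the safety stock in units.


sqrt(LT) = sqrt(11.4084) = 3.3776
SS = 1.7060 * 17.7002 * 3.3776 = 101.9928

101.9928 units


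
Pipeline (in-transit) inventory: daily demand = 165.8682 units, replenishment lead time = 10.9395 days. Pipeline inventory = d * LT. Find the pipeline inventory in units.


Pipeline = 165.8682 * 10.9395 = 1814.5152

1814.5152 units


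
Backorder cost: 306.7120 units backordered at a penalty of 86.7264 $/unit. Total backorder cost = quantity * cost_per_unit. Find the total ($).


Total = 306.7120 * 86.7264 = 26600.0276

26600.0276 $


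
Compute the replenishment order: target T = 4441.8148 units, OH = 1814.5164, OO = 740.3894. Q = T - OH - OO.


Inventory position = OH + OO = 1814.5164 + 740.3894 = 2554.9058
Q = 4441.8148 - 2554.9058 = 1886.9090

1886.9090 units


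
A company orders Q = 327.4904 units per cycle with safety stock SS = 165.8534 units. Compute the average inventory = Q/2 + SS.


Q/2 = 163.7452
Avg = 163.7452 + 165.8534 = 329.5986

329.5986 units


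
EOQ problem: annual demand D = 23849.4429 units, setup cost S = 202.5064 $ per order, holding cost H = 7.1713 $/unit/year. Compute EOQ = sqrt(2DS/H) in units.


2*D*S = 2 * 23849.4429 * 202.5064 = 9659329.6474
2*D*S/H = 1346942.6251
EOQ = sqrt(1346942.6251) = 1160.5786

1160.5786 units


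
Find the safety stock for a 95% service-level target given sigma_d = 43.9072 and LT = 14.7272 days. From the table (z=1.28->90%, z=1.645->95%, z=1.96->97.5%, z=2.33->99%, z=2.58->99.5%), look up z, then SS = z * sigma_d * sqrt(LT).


From the table, SL = 95% corresponds to z = 1.645
sqrt(LT) = sqrt(14.7272) = 3.8376
SS = 1.645 * 43.9072 * 3.8376 = 277.1799

277.1799 units


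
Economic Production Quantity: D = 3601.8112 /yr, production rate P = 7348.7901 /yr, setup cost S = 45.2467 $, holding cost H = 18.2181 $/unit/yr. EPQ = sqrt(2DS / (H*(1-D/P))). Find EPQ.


1 - D/P = 1 - 0.4901 = 0.5099
H*(1-D/P) = 9.2890
2DS = 325940.1416
EPQ = sqrt(35088.8685) = 187.3202

187.3202 units


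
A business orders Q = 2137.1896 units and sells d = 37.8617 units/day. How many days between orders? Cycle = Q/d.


Cycle = 2137.1896 / 37.8617 = 56.4473

56.4473 days


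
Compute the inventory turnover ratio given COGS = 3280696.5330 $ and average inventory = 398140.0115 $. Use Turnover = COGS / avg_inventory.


Turnover = 3280696.5330 / 398140.0115 = 8.2401

8.2401


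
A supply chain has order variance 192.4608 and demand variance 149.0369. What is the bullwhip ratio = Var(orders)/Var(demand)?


BW = 192.4608 / 149.0369 = 1.2914

1.2914


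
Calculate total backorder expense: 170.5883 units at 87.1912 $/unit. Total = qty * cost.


Total = 170.5883 * 87.1912 = 14873.7986

14873.7986 $


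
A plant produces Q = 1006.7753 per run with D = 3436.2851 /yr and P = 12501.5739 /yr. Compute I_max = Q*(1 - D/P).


D/P = 0.2749
1 - D/P = 0.7251
I_max = 1006.7753 * 0.7251 = 730.0448

730.0448 units


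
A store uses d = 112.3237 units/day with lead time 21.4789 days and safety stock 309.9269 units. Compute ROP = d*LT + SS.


d*LT = 112.3237 * 21.4789 = 2412.5895
ROP = 2412.5895 + 309.9269 = 2722.5164

2722.5164 units


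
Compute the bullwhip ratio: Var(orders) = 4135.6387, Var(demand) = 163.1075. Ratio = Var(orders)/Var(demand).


BW = 4135.6387 / 163.1075 = 25.3553

25.3553


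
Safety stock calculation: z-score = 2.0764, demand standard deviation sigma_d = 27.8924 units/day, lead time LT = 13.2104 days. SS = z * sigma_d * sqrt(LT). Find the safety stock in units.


sqrt(LT) = sqrt(13.2104) = 3.6346
SS = 2.0764 * 27.8924 * 3.6346 = 210.5014

210.5014 units


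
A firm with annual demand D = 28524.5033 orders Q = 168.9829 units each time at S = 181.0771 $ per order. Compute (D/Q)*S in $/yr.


Number of orders = D/Q = 168.8011
Cost = 168.8011 * 181.0771 = 30566.0178

30566.0178 $/yr


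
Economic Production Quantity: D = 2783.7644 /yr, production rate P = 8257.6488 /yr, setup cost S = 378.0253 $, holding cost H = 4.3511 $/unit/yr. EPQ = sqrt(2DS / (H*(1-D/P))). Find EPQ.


1 - D/P = 1 - 0.3371 = 0.6629
H*(1-D/P) = 2.8843
2DS = 2104666.7449
EPQ = sqrt(729701.2010) = 854.2255

854.2255 units


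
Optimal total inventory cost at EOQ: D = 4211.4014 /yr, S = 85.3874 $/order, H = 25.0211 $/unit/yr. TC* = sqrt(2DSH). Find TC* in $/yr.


2*D*S*H = 17995205.9411
TC* = sqrt(17995205.9411) = 4242.0757

4242.0757 $/yr


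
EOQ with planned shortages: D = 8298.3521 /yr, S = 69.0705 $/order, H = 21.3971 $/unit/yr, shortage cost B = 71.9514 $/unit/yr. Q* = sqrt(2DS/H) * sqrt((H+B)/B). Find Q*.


sqrt(2DS/H) = 231.4620
sqrt((H+B)/B) = 1.1390
Q* = 231.4620 * 1.1390 = 263.6415

263.6415 units


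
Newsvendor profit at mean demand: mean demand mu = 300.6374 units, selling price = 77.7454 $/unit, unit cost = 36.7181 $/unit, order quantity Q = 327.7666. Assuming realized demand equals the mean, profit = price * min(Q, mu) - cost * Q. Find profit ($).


Sales at mu = min(327.7666, 300.6374) = 300.6374
Revenue = 77.7454 * 300.6374 = 23373.1749
Total cost = 36.7181 * 327.7666 = 12034.9668
Profit = 23373.1749 - 12034.9668 = 11338.2081

11338.2081 $


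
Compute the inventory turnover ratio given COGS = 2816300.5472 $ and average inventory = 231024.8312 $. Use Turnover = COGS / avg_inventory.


Turnover = 2816300.5472 / 231024.8312 = 12.1905

12.1905


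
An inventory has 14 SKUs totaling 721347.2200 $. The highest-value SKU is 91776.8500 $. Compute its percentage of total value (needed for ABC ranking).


Top item = 91776.8500
Total = 721347.2200
Percentage = 91776.8500 / 721347.2200 * 100 = 12.7230

12.7230%


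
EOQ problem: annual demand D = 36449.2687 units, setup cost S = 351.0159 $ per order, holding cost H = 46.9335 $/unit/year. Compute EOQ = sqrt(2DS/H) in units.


2*D*S = 2 * 36449.2687 * 351.0159 = 25588545.7141
2*D*S/H = 545208.5550
EOQ = sqrt(545208.5550) = 738.3824

738.3824 units


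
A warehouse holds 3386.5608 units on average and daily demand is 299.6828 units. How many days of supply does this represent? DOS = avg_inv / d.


DOS = 3386.5608 / 299.6828 = 11.3005

11.3005 days


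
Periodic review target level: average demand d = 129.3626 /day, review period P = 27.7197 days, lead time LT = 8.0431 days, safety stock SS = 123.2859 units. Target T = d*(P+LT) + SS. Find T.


P + LT = 35.7628
d*(P+LT) = 129.3626 * 35.7628 = 4626.3688
T = 4626.3688 + 123.2859 = 4749.6547

4749.6547 units


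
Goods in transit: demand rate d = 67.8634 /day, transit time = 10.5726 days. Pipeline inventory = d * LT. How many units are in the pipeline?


Pipeline = 67.8634 * 10.5726 = 717.4926

717.4926 units


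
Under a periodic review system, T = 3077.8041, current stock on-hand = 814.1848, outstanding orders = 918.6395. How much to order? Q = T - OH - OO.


Inventory position = OH + OO = 814.1848 + 918.6395 = 1732.8243
Q = 3077.8041 - 1732.8243 = 1344.9798

1344.9798 units


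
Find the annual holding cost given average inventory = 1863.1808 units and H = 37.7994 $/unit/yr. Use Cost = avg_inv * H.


Cost = 1863.1808 * 37.7994 = 70427.1163

70427.1163 $/yr


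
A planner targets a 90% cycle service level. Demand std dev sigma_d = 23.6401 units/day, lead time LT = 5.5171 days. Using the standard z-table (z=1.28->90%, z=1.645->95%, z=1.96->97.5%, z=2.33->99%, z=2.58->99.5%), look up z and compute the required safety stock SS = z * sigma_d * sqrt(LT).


From the table, SL = 90% corresponds to z = 1.28
sqrt(LT) = sqrt(5.5171) = 2.3489
SS = 1.28 * 23.6401 * 2.3489 = 71.0746

71.0746 units


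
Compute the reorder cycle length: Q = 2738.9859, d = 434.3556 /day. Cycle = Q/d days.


Cycle = 2738.9859 / 434.3556 = 6.3059

6.3059 days


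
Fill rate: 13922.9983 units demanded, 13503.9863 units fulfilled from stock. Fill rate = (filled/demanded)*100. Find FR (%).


FR = 13503.9863 / 13922.9983 * 100 = 96.9905

96.9905%


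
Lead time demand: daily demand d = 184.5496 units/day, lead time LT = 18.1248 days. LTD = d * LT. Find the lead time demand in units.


LTD = 184.5496 * 18.1248 = 3344.9246

3344.9246 units


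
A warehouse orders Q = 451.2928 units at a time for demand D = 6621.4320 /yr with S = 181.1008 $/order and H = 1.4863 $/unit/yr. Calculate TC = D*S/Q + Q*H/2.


Ordering cost = D*S/Q = 2657.1366
Holding cost = Q*H/2 = 335.3782
TC = 2657.1366 + 335.3782 = 2992.5149

2992.5149 $/yr


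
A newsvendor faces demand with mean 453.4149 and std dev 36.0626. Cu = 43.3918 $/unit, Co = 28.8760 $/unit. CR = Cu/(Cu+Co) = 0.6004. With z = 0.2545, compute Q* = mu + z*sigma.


CR = Cu/(Cu+Co) = 43.3918/(43.3918+28.8760) = 0.6004
z = 0.2545
Q* = 453.4149 + 0.2545 * 36.0626 = 462.5928

462.5928 units


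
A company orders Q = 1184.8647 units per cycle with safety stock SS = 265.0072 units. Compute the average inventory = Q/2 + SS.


Q/2 = 592.4324
Avg = 592.4324 + 265.0072 = 857.4396

857.4396 units


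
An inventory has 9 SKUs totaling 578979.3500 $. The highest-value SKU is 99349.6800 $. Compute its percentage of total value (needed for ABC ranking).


Top item = 99349.6800
Total = 578979.3500
Percentage = 99349.6800 / 578979.3500 * 100 = 17.1595

17.1595%


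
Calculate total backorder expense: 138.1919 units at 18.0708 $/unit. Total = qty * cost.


Total = 138.1919 * 18.0708 = 2497.2382

2497.2382 $


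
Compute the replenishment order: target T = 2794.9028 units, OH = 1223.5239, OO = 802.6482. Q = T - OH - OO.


Inventory position = OH + OO = 1223.5239 + 802.6482 = 2026.1721
Q = 2794.9028 - 2026.1721 = 768.7307

768.7307 units


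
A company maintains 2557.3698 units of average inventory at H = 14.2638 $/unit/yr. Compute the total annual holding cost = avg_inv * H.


Cost = 2557.3698 * 14.2638 = 36477.8114

36477.8114 $/yr


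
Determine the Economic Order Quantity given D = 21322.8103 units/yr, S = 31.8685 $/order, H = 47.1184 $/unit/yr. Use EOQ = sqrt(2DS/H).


2*D*S = 2 * 21322.8103 * 31.8685 = 1359051.9601
2*D*S/H = 28843.3385
EOQ = sqrt(28843.3385) = 169.8333

169.8333 units


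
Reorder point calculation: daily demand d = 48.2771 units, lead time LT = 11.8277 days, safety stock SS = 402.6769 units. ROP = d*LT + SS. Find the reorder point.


d*LT = 48.2771 * 11.8277 = 571.0071
ROP = 571.0071 + 402.6769 = 973.6840

973.6840 units


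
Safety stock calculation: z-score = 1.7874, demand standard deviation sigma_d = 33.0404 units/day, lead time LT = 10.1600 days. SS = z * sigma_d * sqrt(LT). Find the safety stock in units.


sqrt(LT) = sqrt(10.1600) = 3.1875
SS = 1.7874 * 33.0404 * 3.1875 = 188.2409

188.2409 units


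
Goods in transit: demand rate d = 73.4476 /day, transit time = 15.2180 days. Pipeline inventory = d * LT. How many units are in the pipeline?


Pipeline = 73.4476 * 15.2180 = 1117.7256

1117.7256 units


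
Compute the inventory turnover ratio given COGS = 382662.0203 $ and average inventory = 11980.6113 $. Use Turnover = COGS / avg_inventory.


Turnover = 382662.0203 / 11980.6113 = 31.9401

31.9401


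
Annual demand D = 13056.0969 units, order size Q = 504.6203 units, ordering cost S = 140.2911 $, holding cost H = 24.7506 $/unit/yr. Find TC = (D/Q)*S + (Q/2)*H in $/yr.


Ordering cost = D*S/Q = 3629.7672
Holding cost = Q*H/2 = 6244.8276
TC = 3629.7672 + 6244.8276 = 9874.5948

9874.5948 $/yr


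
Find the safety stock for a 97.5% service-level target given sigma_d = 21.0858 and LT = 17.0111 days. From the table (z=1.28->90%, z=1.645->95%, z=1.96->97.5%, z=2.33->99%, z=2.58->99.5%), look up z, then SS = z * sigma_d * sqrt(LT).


From the table, SL = 97.5% corresponds to z = 1.96
sqrt(LT) = sqrt(17.0111) = 4.1245
SS = 1.96 * 21.0858 * 4.1245 = 170.4560

170.4560 units


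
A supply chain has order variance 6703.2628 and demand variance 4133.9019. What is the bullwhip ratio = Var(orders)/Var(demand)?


BW = 6703.2628 / 4133.9019 = 1.6215

1.6215


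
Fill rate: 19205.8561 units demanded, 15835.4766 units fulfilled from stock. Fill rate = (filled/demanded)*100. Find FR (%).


FR = 15835.4766 / 19205.8561 * 100 = 82.4513

82.4513%


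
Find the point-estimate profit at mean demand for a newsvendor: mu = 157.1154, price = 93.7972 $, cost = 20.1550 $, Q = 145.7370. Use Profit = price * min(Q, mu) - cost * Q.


Sales at mu = min(145.7370, 157.1154) = 145.7370
Revenue = 93.7972 * 145.7370 = 13669.7225
Total cost = 20.1550 * 145.7370 = 2937.3292
Profit = 13669.7225 - 2937.3292 = 10732.3933

10732.3933 $


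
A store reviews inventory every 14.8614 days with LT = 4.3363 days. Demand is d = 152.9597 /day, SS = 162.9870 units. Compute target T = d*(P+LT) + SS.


P + LT = 19.1977
d*(P+LT) = 152.9597 * 19.1977 = 2936.4744
T = 2936.4744 + 162.9870 = 3099.4614

3099.4614 units


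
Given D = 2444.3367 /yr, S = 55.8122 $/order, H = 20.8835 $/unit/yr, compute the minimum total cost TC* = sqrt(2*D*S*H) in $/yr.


2*D*S*H = 5698013.2208
TC* = sqrt(5698013.2208) = 2387.0512

2387.0512 $/yr


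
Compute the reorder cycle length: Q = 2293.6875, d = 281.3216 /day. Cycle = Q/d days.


Cycle = 2293.6875 / 281.3216 = 8.1533

8.1533 days


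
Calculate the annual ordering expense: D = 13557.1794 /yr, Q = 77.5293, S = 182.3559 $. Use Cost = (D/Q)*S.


Number of orders = D/Q = 174.8652
Cost = 174.8652 * 182.3559 = 31887.7076

31887.7076 $/yr


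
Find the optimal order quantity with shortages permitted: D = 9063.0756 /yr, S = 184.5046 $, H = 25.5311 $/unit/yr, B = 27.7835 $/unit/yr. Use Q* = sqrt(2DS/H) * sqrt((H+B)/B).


sqrt(2DS/H) = 361.9275
sqrt((H+B)/B) = 1.3853
Q* = 361.9275 * 1.3853 = 501.3618

501.3618 units


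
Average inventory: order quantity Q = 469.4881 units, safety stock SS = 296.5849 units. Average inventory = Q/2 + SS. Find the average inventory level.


Q/2 = 234.7440
Avg = 234.7440 + 296.5849 = 531.3289

531.3289 units


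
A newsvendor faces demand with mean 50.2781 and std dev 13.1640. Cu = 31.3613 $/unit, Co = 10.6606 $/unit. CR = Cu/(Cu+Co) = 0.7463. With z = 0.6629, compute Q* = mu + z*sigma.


CR = Cu/(Cu+Co) = 31.3613/(31.3613+10.6606) = 0.7463
z = 0.6629
Q* = 50.2781 + 0.6629 * 13.1640 = 59.0045

59.0045 units


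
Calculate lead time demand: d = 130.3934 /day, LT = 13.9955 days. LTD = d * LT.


LTD = 130.3934 * 13.9955 = 1824.9208

1824.9208 units


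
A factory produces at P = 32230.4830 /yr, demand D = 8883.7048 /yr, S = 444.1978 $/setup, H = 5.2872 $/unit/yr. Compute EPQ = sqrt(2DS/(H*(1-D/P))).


1 - D/P = 1 - 0.2756 = 0.7244
H*(1-D/P) = 3.8299
2DS = 7892244.2560
EPQ = sqrt(2060699.3554) = 1435.5136

1435.5136 units


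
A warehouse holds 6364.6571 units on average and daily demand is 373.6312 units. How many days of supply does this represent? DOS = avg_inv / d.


DOS = 6364.6571 / 373.6312 = 17.0346

17.0346 days


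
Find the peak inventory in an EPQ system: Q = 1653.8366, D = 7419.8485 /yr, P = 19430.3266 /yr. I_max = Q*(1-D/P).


D/P = 0.3819
1 - D/P = 0.6181
I_max = 1653.8366 * 0.6181 = 1022.2869

1022.2869 units


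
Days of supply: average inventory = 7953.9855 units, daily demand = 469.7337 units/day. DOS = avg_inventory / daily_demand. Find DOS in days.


DOS = 7953.9855 / 469.7337 = 16.9330

16.9330 days


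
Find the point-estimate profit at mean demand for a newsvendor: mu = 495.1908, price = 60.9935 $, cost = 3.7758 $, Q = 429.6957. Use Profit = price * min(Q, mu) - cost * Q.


Sales at mu = min(429.6957, 495.1908) = 429.6957
Revenue = 60.9935 * 429.6957 = 26208.6447
Total cost = 3.7758 * 429.6957 = 1622.4450
Profit = 26208.6447 - 1622.4450 = 24586.1997

24586.1997 $


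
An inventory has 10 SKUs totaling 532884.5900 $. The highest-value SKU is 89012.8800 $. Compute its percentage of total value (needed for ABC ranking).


Top item = 89012.8800
Total = 532884.5900
Percentage = 89012.8800 / 532884.5900 * 100 = 16.7040

16.7040%


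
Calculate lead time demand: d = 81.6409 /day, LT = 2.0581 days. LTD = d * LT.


LTD = 81.6409 * 2.0581 = 168.0251

168.0251 units


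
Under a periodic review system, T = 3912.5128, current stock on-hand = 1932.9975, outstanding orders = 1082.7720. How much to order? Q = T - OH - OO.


Inventory position = OH + OO = 1932.9975 + 1082.7720 = 3015.7695
Q = 3912.5128 - 3015.7695 = 896.7433

896.7433 units


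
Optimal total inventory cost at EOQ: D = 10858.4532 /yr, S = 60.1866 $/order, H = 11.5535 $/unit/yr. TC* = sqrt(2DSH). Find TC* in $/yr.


2*D*S*H = 15101195.7970
TC* = sqrt(15101195.7970) = 3886.0257

3886.0257 $/yr


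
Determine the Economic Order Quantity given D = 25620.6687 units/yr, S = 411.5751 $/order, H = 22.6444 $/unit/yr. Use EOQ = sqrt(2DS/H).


2*D*S = 2 * 25620.6687 * 411.5751 = 21089658.5645
2*D*S/H = 931341.0187
EOQ = sqrt(931341.0187) = 965.0601

965.0601 units


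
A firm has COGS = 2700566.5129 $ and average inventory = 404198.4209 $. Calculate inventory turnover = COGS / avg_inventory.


Turnover = 2700566.5129 / 404198.4209 = 6.6813

6.6813


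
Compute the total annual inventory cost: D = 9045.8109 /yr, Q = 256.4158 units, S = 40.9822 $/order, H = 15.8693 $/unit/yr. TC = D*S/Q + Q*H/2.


Ordering cost = D*S/Q = 1445.7659
Holding cost = Q*H/2 = 2034.5696
TC = 1445.7659 + 2034.5696 = 3480.3356

3480.3356 $/yr


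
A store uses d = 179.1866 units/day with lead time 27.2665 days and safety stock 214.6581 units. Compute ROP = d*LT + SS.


d*LT = 179.1866 * 27.2665 = 4885.7914
ROP = 4885.7914 + 214.6581 = 5100.4495

5100.4495 units


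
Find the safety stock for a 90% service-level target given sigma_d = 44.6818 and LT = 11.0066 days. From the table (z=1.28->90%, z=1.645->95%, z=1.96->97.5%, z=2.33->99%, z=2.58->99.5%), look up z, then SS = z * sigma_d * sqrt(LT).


From the table, SL = 90% corresponds to z = 1.28
sqrt(LT) = sqrt(11.0066) = 3.3176
SS = 1.28 * 44.6818 * 3.3176 = 189.7436

189.7436 units


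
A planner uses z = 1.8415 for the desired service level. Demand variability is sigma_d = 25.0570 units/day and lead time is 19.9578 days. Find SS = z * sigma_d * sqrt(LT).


sqrt(LT) = sqrt(19.9578) = 4.4674
SS = 1.8415 * 25.0570 * 4.4674 = 206.1376

206.1376 units


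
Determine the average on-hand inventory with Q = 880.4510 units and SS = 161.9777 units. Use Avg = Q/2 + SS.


Q/2 = 440.2255
Avg = 440.2255 + 161.9777 = 602.2032

602.2032 units


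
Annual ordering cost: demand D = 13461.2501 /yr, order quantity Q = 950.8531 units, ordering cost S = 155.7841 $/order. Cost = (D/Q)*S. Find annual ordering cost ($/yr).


Number of orders = D/Q = 14.1570
Cost = 14.1570 * 155.7841 = 2205.4392

2205.4392 $/yr


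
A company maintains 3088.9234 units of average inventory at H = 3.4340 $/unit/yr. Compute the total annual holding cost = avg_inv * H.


Cost = 3088.9234 * 3.4340 = 10607.3630

10607.3630 $/yr


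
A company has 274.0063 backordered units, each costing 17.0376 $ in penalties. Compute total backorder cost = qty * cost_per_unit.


Total = 274.0063 * 17.0376 = 4668.4097

4668.4097 $


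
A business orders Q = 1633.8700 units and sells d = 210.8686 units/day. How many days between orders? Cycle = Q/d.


Cycle = 1633.8700 / 210.8686 = 7.7483

7.7483 days


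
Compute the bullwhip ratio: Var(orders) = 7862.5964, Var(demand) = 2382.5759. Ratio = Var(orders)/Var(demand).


BW = 7862.5964 / 2382.5759 = 3.3000

3.3000


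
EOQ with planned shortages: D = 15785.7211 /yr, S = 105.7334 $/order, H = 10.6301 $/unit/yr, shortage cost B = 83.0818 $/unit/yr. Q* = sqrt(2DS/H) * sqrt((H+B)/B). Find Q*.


sqrt(2DS/H) = 560.3826
sqrt((H+B)/B) = 1.0620
Q* = 560.3826 * 1.0620 = 595.1536

595.1536 units


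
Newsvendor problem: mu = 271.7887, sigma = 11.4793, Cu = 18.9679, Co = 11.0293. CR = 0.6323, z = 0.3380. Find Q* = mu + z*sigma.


CR = Cu/(Cu+Co) = 18.9679/(18.9679+11.0293) = 0.6323
z = 0.3380
Q* = 271.7887 + 0.3380 * 11.4793 = 275.6687

275.6687 units


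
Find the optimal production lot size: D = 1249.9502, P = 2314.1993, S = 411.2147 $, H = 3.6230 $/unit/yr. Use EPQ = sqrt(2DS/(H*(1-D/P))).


1 - D/P = 1 - 0.5401 = 0.4599
H*(1-D/P) = 1.6661
2DS = 1027995.7930
EPQ = sqrt(616993.3307) = 785.4892

785.4892 units


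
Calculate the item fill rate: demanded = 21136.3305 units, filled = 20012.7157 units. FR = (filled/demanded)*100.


FR = 20012.7157 / 21136.3305 * 100 = 94.6840

94.6840%


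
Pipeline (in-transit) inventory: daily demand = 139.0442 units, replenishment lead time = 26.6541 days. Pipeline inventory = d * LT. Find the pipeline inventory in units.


Pipeline = 139.0442 * 26.6541 = 3706.0980

3706.0980 units


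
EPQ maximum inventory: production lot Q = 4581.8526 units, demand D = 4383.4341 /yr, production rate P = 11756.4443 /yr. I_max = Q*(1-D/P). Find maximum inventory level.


D/P = 0.3729
1 - D/P = 0.6271
I_max = 4581.8526 * 0.6271 = 2873.4918

2873.4918 units


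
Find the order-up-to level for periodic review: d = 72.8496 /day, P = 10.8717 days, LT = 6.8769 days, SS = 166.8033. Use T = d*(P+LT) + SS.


P + LT = 17.7486
d*(P+LT) = 72.8496 * 17.7486 = 1292.9784
T = 1292.9784 + 166.8033 = 1459.7817

1459.7817 units


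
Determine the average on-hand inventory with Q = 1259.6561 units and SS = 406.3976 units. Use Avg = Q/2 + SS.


Q/2 = 629.8280
Avg = 629.8280 + 406.3976 = 1036.2256

1036.2256 units


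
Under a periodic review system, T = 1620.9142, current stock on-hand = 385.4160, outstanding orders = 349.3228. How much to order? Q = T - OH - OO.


Inventory position = OH + OO = 385.4160 + 349.3228 = 734.7388
Q = 1620.9142 - 734.7388 = 886.1754

886.1754 units


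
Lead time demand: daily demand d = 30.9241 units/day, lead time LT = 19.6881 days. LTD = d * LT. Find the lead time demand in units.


LTD = 30.9241 * 19.6881 = 608.8368

608.8368 units


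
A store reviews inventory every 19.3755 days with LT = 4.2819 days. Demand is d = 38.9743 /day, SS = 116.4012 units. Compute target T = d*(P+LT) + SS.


P + LT = 23.6574
d*(P+LT) = 38.9743 * 23.6574 = 922.0306
T = 922.0306 + 116.4012 = 1038.4318

1038.4318 units


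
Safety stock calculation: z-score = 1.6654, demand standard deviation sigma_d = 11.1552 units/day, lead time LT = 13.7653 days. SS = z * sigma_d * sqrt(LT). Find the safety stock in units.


sqrt(LT) = sqrt(13.7653) = 3.7102
SS = 1.6654 * 11.1552 * 3.7102 = 68.9269

68.9269 units


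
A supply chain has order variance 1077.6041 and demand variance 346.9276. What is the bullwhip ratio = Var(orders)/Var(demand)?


BW = 1077.6041 / 346.9276 = 3.1061

3.1061


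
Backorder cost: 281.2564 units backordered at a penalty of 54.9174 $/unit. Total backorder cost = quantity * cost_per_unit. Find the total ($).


Total = 281.2564 * 54.9174 = 15445.8702

15445.8702 $


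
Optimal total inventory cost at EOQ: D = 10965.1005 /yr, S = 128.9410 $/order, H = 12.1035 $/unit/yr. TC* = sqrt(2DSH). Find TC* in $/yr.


2*D*S*H = 34225091.7276
TC* = sqrt(34225091.7276) = 5850.2215

5850.2215 $/yr


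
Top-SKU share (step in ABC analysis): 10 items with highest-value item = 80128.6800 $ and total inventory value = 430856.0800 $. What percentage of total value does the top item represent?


Top item = 80128.6800
Total = 430856.0800
Percentage = 80128.6800 / 430856.0800 * 100 = 18.5976

18.5976%


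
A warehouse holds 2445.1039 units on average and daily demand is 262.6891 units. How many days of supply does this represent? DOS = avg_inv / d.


DOS = 2445.1039 / 262.6891 = 9.3080

9.3080 days


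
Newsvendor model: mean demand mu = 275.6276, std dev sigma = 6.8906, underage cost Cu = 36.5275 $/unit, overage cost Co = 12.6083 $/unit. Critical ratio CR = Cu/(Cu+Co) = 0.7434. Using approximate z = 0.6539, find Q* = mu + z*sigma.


CR = Cu/(Cu+Co) = 36.5275/(36.5275+12.6083) = 0.7434
z = 0.6539
Q* = 275.6276 + 0.6539 * 6.8906 = 280.1334

280.1334 units


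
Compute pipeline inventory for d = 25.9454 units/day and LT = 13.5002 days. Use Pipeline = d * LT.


Pipeline = 25.9454 * 13.5002 = 350.2681

350.2681 units


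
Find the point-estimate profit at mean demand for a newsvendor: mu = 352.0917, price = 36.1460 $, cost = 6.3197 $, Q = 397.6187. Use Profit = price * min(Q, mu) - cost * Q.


Sales at mu = min(397.6187, 352.0917) = 352.0917
Revenue = 36.1460 * 352.0917 = 12726.7066
Total cost = 6.3197 * 397.6187 = 2512.8309
Profit = 12726.7066 - 2512.8309 = 10213.8757

10213.8757 $


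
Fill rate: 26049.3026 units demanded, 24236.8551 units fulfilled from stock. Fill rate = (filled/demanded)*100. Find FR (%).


FR = 24236.8551 / 26049.3026 * 100 = 93.0422

93.0422%


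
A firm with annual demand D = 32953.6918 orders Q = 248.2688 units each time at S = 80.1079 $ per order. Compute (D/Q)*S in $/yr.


Number of orders = D/Q = 132.7339
Cost = 132.7339 * 80.1079 = 10633.0358

10633.0358 $/yr


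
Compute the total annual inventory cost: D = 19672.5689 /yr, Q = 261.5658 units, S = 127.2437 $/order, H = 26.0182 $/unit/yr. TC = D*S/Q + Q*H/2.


Ordering cost = D*S/Q = 9570.0984
Holding cost = Q*H/2 = 3402.7356
TC = 9570.0984 + 3402.7356 = 12972.8341

12972.8341 $/yr


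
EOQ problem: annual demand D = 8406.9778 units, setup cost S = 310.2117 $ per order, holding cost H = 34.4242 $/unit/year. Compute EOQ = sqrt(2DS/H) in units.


2*D*S = 2 * 8406.9778 * 310.2117 = 5215885.7504
2*D*S/H = 151517.9946
EOQ = sqrt(151517.9946) = 389.2531

389.2531 units


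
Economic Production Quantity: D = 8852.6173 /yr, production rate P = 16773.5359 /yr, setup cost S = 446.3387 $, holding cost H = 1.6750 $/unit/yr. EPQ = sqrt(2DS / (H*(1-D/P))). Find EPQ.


1 - D/P = 1 - 0.5278 = 0.4722
H*(1-D/P) = 0.7910
2DS = 7902531.3946
EPQ = sqrt(9990805.1896) = 3160.8235

3160.8235 units


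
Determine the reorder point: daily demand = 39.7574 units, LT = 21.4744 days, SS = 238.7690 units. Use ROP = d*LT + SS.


d*LT = 39.7574 * 21.4744 = 853.7663
ROP = 853.7663 + 238.7690 = 1092.5353

1092.5353 units


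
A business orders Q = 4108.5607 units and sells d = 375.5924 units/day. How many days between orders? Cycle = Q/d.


Cycle = 4108.5607 / 375.5924 = 10.9389

10.9389 days


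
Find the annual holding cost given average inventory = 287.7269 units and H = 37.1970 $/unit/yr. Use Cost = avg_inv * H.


Cost = 287.7269 * 37.1970 = 10702.5775

10702.5775 $/yr


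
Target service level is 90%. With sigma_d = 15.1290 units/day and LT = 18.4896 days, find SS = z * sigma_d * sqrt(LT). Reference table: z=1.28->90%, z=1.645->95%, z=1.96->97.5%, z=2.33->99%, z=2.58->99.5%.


From the table, SL = 90% corresponds to z = 1.28
sqrt(LT) = sqrt(18.4896) = 4.3000
SS = 1.28 * 15.1290 * 4.3000 = 83.2691

83.2691 units


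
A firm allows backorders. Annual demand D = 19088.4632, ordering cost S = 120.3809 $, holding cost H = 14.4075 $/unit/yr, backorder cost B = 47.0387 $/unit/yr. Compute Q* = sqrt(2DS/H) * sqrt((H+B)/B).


sqrt(2DS/H) = 564.7873
sqrt((H+B)/B) = 1.1429
Q* = 564.7873 * 1.1429 = 645.5127

645.5127 units


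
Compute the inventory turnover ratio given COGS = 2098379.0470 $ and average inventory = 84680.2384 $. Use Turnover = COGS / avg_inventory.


Turnover = 2098379.0470 / 84680.2384 = 24.7800

24.7800


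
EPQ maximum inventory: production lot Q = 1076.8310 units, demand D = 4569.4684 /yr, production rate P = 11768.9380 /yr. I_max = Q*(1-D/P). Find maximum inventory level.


D/P = 0.3883
1 - D/P = 0.6117
I_max = 1076.8310 * 0.6117 = 658.7351

658.7351 units


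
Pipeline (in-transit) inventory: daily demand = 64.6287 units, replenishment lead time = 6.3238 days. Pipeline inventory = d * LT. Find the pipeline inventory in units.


Pipeline = 64.6287 * 6.3238 = 408.6990

408.6990 units


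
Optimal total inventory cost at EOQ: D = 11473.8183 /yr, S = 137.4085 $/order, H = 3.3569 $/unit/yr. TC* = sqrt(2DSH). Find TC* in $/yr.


2*D*S*H = 10584978.1668
TC* = sqrt(10584978.1668) = 3253.4563

3253.4563 $/yr


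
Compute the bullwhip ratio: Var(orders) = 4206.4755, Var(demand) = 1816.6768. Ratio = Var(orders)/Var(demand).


BW = 4206.4755 / 1816.6768 = 2.3155

2.3155


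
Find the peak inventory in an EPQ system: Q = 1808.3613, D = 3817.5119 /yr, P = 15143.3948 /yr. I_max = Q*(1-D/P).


D/P = 0.2521
1 - D/P = 0.7479
I_max = 1808.3613 * 0.7479 = 1352.4899

1352.4899 units


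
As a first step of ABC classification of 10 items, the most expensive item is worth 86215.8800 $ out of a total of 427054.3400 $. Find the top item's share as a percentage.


Top item = 86215.8800
Total = 427054.3400
Percentage = 86215.8800 / 427054.3400 * 100 = 20.1885

20.1885%


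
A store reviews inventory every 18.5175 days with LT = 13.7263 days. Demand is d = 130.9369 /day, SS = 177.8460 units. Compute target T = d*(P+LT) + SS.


P + LT = 32.2438
d*(P+LT) = 130.9369 * 32.2438 = 4221.9032
T = 4221.9032 + 177.8460 = 4399.7492

4399.7492 units


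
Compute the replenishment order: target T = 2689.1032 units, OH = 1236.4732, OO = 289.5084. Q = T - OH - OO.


Inventory position = OH + OO = 1236.4732 + 289.5084 = 1525.9816
Q = 2689.1032 - 1525.9816 = 1163.1216

1163.1216 units


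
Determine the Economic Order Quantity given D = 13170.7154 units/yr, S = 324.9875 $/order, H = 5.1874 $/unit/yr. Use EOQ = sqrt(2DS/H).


2*D*S = 2 * 13170.7154 * 324.9875 = 8560635.7421
2*D*S/H = 1650274.8472
EOQ = sqrt(1650274.8472) = 1284.6302

1284.6302 units


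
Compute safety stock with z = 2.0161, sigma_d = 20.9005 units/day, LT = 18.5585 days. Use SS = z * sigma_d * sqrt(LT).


sqrt(LT) = sqrt(18.5585) = 4.3080
SS = 2.0161 * 20.9005 * 4.3080 = 181.5266

181.5266 units


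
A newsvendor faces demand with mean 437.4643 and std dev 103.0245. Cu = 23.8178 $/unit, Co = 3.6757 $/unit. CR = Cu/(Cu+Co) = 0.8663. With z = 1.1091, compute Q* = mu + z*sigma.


CR = Cu/(Cu+Co) = 23.8178/(23.8178+3.6757) = 0.8663
z = 1.1091
Q* = 437.4643 + 1.1091 * 103.0245 = 551.7288

551.7288 units


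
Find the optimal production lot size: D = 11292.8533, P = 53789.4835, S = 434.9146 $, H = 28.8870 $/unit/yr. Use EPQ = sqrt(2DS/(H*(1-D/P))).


1 - D/P = 1 - 0.2099 = 0.7901
H*(1-D/P) = 22.8223
2DS = 9822853.5517
EPQ = sqrt(430405.7931) = 656.0532

656.0532 units


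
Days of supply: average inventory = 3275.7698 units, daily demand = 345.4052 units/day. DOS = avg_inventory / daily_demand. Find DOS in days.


DOS = 3275.7698 / 345.4052 = 9.4838

9.4838 days


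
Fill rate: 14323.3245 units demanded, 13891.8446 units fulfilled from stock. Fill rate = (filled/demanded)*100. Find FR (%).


FR = 13891.8446 / 14323.3245 * 100 = 96.9876

96.9876%


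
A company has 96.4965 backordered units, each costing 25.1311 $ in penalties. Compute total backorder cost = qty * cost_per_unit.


Total = 96.4965 * 25.1311 = 2425.0632

2425.0632 $


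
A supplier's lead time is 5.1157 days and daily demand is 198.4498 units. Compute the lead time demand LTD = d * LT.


LTD = 198.4498 * 5.1157 = 1015.2096

1015.2096 units


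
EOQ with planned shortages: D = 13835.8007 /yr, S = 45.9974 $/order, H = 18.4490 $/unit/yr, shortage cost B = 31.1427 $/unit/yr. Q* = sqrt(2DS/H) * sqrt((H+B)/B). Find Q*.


sqrt(2DS/H) = 262.6621
sqrt((H+B)/B) = 1.2619
Q* = 262.6621 * 1.2619 = 331.4544

331.4544 units
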